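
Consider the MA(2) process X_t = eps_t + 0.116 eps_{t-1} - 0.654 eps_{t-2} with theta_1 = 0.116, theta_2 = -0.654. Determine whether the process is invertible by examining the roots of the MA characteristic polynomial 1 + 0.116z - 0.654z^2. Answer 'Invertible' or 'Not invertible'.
\text{Invertible}

The MA(q) characteristic polynomial is P(z) = 1 + 0.116z - 0.654z^2.
Invertibility requires all roots to lie outside the unit circle, i.e. |z| > 1 for every root.
Set 1 + (0.116) z + (-0.654) z^2 = 0, i.e. a z^2 + b z + c = 0 with a = -0.654, b = 0.116, c = 1.
Discriminant D = b^2 - 4ac = (0.116)^2 - 4*(-0.654)*1 = 0.013456 - (-2.616) = 2.629456.
D >= 0, so the roots are real: z = (-b +/- sqrt(D)) / (2a) = (-0.116 +/- 1.62156) / (-1.308).
  z_1 = (-0.116 + 1.62156) / (-1.308) = -1.151,   |z_1| = 1.151.
  z_2 = (-0.116 - 1.62156) / (-1.308) = 1.3284,   |z_2| = 1.3284.
Moduli of all roots: 1.1510, 1.3284.
All moduli strictly greater than 1? Yes.
Verdict: Invertible.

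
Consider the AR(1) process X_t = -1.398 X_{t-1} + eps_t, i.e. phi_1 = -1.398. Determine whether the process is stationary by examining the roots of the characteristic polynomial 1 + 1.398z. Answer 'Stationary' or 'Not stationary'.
\text{Not stationary}

The AR(p) characteristic polynomial is P(z) = 1 + 1.398z.
Stationarity requires all roots to lie outside the unit circle, i.e. |z| > 1 for every root.
This is linear in z: 1 + (1.398) z = 0  =>  z = -1/(1.398) = -0.715308,  |z| = 0.715308.
Moduli of all roots: 0.7153.
All moduli strictly greater than 1? No.
Verdict: Not stationary.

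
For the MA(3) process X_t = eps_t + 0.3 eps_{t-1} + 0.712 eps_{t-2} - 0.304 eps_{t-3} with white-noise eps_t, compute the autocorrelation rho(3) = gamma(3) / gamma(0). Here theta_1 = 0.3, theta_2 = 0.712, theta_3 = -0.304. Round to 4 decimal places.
\rho(3) = -0.1799

For an MA(q) process with theta_0 = 1, the autocovariance is
  gamma(k) = sigma^2 * sum_{i=0..q-k} theta_i * theta_{i+k},
and rho(k) = gamma(k) / gamma(0). Sigma^2 cancels.
  numerator   = (1)*(-0.304) = -0.304.
  denominator = (1)^2 + (0.3)^2 + (0.712)^2 + (-0.304)^2 = 1.68936.
  rho(3) = -0.304 / 1.68936 = -0.1799.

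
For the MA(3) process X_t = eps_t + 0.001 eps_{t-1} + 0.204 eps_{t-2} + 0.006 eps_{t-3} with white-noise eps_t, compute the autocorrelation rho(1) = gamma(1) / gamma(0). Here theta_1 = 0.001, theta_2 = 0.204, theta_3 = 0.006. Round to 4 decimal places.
\rho(1) = 0.0023

For an MA(q) process with theta_0 = 1, the autocovariance is
  gamma(k) = sigma^2 * sum_{i=0..q-k} theta_i * theta_{i+k},
and rho(k) = gamma(k) / gamma(0). Sigma^2 cancels.
  numerator   = (1)*(0.001) + (0.001)*(0.204) + (0.204)*(0.006) = 0.002428.
  denominator = (1)^2 + (0.001)^2 + (0.204)^2 + (0.006)^2 = 1.041653.
  rho(1) = 0.002428 / 1.041653 = 0.0023.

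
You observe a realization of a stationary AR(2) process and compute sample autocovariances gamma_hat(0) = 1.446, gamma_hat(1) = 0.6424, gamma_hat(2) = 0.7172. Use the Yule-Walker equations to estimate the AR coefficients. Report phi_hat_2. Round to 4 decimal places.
\hat\phi_{2} = 0.3721

The Yule-Walker equations for an AR(p) process read, in matrix form,
  Gamma_p phi = r_p,   with   (Gamma_p)_{ij} = gamma(|i - j|),
                       (r_p)_i = gamma(i),   i,j = 1..p.
Substitute the sample gammas (Toeplitz matrix and right-hand side of size 2):
  Gamma_p = [[1.446, 0.6424], [0.6424, 1.446]]
  r_p     = [0.6424, 0.7172]
Written out:
  1.446 phi_1 + 0.6424 phi_2 = 0.6424
  0.6424 phi_1 + 1.446 phi_2 = 0.7172
Solve by Cramer's rule:
  det = gamma(0)^2 - gamma(1)^2 = (1.446)^2 - (0.6424)^2 = 2.090916 - 0.41267776 = 1.67823824
  phi_hat_1 = [gamma(1) gamma(0) - gamma(1) gamma(2)] / det = [(0.6424)(1.446) - (0.6424)(0.7172)] / 1.67823824 = 0.46818112 / 1.67823824 = 0.279
  phi_hat_2 = [gamma(0) gamma(2) - gamma(1)^2] / det = [(1.446)(0.7172) - (0.6424)^2] / 1.67823824 = 0.62439344 / 1.67823824 = 0.3721
So phi_hat = [0.2790, 0.3721].
Therefore phi_hat_2 = 0.3721.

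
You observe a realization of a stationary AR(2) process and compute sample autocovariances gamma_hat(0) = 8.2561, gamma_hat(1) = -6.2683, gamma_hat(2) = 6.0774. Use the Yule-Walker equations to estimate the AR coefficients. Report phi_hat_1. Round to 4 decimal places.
\hat\phi_{1} = -0.4730

The Yule-Walker equations for an AR(p) process read, in matrix form,
  Gamma_p phi = r_p,   with   (Gamma_p)_{ij} = gamma(|i - j|),
                       (r_p)_i = gamma(i),   i,j = 1..p.
Substitute the sample gammas (Toeplitz matrix and right-hand side of size 2):
  Gamma_p = [[8.2561, -6.2683], [-6.2683, 8.2561]]
  r_p     = [-6.2683, 6.0774]
Written out:
  8.2561 phi_1 - 6.2683 phi_2 = -6.2683
  -6.2683 phi_1 + 8.2561 phi_2 = 6.0774
Solve by Cramer's rule:
  det = gamma(0)^2 - gamma(1)^2 = (8.2561)^2 - (-6.2683)^2 = 68.16318721 - 39.29158489 = 28.87160232
  phi_hat_1 = [gamma(1) gamma(0) - gamma(1) gamma(2)] / det = [(-6.2683)(8.2561) - (-6.2683)(6.0774)] / 28.87160232 = -13.65674521 / 28.87160232 = -0.473
  phi_hat_2 = [gamma(0) gamma(2) - gamma(1)^2] / det = [(8.2561)(6.0774) - (-6.2683)^2] / 28.87160232 = 10.88403725 / 28.87160232 = 0.377
So phi_hat = [-0.4730, 0.3770].
Therefore phi_hat_1 = -0.4730.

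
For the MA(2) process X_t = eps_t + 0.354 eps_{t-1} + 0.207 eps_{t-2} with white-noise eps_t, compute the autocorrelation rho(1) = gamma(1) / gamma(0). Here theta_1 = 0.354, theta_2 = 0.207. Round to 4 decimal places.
\rho(1) = 0.3658

For an MA(q) process with theta_0 = 1, the autocovariance is
  gamma(k) = sigma^2 * sum_{i=0..q-k} theta_i * theta_{i+k},
and rho(k) = gamma(k) / gamma(0). Sigma^2 cancels.
  numerator   = (1)*(0.354) + (0.354)*(0.207) = 0.427278.
  denominator = (1)^2 + (0.354)^2 + (0.207)^2 = 1.168165.
  rho(1) = 0.427278 / 1.168165 = 0.3658.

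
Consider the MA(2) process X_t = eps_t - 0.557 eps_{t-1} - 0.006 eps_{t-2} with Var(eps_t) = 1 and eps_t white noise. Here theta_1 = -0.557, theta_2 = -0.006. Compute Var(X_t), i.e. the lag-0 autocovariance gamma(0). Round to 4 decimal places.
\gamma(0) = 1.3103

For an MA(q) process X_t = eps_t + sum_i theta_i eps_{t-i} with
Var(eps_t) = sigma^2, the variance is
  gamma(0) = sigma^2 * (1 + sum_i theta_i^2).
  sum_i theta_i^2 = (-0.557)^2 + (-0.006)^2 = 0.310249 + 0.000036 = 0.310285.
  gamma(0) = 1 * (1 + 0.310285) = 1 * 1.310285 = 1.310285, which rounds to 1.3103.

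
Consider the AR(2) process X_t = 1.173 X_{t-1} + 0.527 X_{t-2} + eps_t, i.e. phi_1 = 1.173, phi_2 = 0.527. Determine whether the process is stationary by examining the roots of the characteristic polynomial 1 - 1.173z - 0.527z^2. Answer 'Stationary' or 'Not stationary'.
\text{Not stationary}

The AR(p) characteristic polynomial is P(z) = 1 - 1.173z - 0.527z^2.
Stationarity requires all roots to lie outside the unit circle, i.e. |z| > 1 for every root.
Set 1 + (-1.173) z + (-0.527) z^2 = 0, i.e. a z^2 + b z + c = 0 with a = -0.527, b = -1.173, c = 1.
Discriminant D = b^2 - 4ac = (-1.173)^2 - 4*(-0.527)*1 = 1.375929 - (-2.108) = 3.483929.
D >= 0, so the roots are real: z = (-b +/- sqrt(D)) / (2a) = (1.173 +/- 1.866529) / (-1.054).
  z_1 = (1.173 + 1.866529) / (-1.054) = -2.8838,   |z_1| = 2.8838.
  z_2 = (1.173 - 1.866529) / (-1.054) = 0.658,   |z_2| = 0.658.
Moduli of all roots: 2.8838, 0.6580.
All moduli strictly greater than 1? No.
Verdict: Not stationary.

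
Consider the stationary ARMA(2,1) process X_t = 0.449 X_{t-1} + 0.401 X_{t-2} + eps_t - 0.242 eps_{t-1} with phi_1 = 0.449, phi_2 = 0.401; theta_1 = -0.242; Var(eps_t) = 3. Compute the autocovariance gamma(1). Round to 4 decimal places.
\gamma(1) = 3.0434

Multiply the model equation by X_{t-k} and take expectations. With theta_0 = psi_0 = 1 and psi_j the MA(infinity) weights, this gives
  gamma(k) - sum_i phi_i gamma(k-i) = c_k,
  c_k = sigma^2 * sum_{j=k..q} theta_j psi_{j-k}   (c_k = 0 for k > q),
using gamma(-m) = gamma(m).
psi-weights needed (psi_j = theta_j + sum_i phi_i psi_{j-i}):
  psi_1 = theta_1 + phi_1 = -0.242 + (0.449) = 0.207
Right-hand sides:
  c_0 = sigma^2 (1 + theta_1 psi_1) = 3 * (1 + (-0.242)(0.207)) = 3 * 0.949906 = 2.849718
  c_1 = sigma^2 theta_1 = 3 * (-0.242) = -0.726
  c_2 = 0
Equations for k = 0, 1, 2 (AR order 2, c_2 = 0):
  (E0) gamma(0) = phi_1 gamma(1) + phi_2 gamma(2) + c_0
  (E1) gamma(1) = phi_1 gamma(0) + phi_2 gamma(1) + c_1
  (E2) gamma(2) = phi_1 gamma(1) + phi_2 gamma(0)
From (E1): gamma(1) = A gamma(0) + B with
  A = phi_1 / (1 - phi_2) = 0.449 / 0.599 = 0.749583,   B = c_1 / (1 - phi_2) = -0.726 / 0.599 = -1.21202.
Insert (E2) into (E0): gamma(0) (1 - phi_2^2) = phi_1 (1 + phi_2) gamma(1) + c_0.
  phi_1 (1 + phi_2) = (0.449)(1.401) = 0.629049,   1 - phi_2^2 = 0.839199.
Replace gamma(1) by A gamma(0) + B and collect gamma(0):
  gamma(0) [0.839199 - (0.629049)(0.749583)] = (0.629049)(-1.21202) + 2.849718
  gamma(0) * 0.367675 = 2.087298
  gamma(0) = 2.087298 / 0.367675 = 5.677022.
  gamma(1) = A gamma(0) + B = (0.749583)(5.677022) + (-1.21202) = 3.043377.
Therefore gamma(1) = 3.0434 (to 4 decimal places).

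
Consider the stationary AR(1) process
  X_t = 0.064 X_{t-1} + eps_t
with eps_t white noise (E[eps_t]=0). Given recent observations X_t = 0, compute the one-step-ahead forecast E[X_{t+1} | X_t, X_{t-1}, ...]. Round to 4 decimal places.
E[X_{t+1} \mid \mathcal F_t] = 0.0000

For an AR(p) model X_t = c + sum_i phi_i X_{t-i} + eps_t, the
one-step-ahead conditional mean is
  E[X_{t+1} | X_t, ...] = c + sum_i phi_i X_{t+1-i}.
Substitute known values:
  E[X_{t+1} | ...] = (0.064) * (0)
                   = 0.0000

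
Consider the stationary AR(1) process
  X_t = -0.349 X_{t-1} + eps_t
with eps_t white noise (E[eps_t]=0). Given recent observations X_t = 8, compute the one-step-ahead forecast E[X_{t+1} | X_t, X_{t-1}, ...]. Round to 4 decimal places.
E[X_{t+1} \mid \mathcal F_t] = -2.7920

For an AR(p) model X_t = c + sum_i phi_i X_{t-i} + eps_t, the
one-step-ahead conditional mean is
  E[X_{t+1} | X_t, ...] = c + sum_i phi_i X_{t+1-i}.
Substitute known values:
  E[X_{t+1} | ...] = (-0.349) * (8)
                   = -2.7920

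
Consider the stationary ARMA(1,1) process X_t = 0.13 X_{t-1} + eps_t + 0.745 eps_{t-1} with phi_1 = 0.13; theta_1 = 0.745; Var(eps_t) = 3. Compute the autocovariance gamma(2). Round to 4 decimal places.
\gamma(2) = 0.3807

Multiply the model equation by X_{t-k} and take expectations. With theta_0 = psi_0 = 1 and psi_j the MA(infinity) weights, this gives
  gamma(k) - sum_i phi_i gamma(k-i) = c_k,
  c_k = sigma^2 * sum_{j=k..q} theta_j psi_{j-k}   (c_k = 0 for k > q),
using gamma(-m) = gamma(m).
psi-weights needed (psi_j = theta_j + sum_i phi_i psi_{j-i}):
  psi_1 = theta_1 + phi_1 = 0.745 + (0.13) = 0.875
Right-hand sides:
  c_0 = sigma^2 (1 + theta_1 psi_1) = 3 * (1 + (0.745)(0.875)) = 3 * 1.651875 = 4.955625
  c_1 = sigma^2 theta_1 = 3 * (0.745) = 2.235
  c_2 = 0
Equations for k = 0 and k = 1 (AR order 1):
  gamma(0) = phi_1 gamma(1) + c_0
  gamma(1) = phi_1 gamma(0) + c_1
Substituting the second into the first: gamma(0) (1 - phi_1^2) = c_0 + phi_1 c_1, so
  gamma(0) = (c_0 + phi_1 c_1) / (1 - phi_1^2) = (4.955625 + (0.13)(2.235)) / (1 - (0.13)^2) = 5.246175 / 0.9831 = 5.336359.
  gamma(1) = phi_1 gamma(0) + c_1 = (0.13)(5.336359) + (2.235) = 2.928727.
For k = 2 (> q): gamma(2) = phi_1 gamma(1) = (0.13)(2.928727) = 0.380734.
Therefore gamma(2) = 0.3807 (to 4 decimal places).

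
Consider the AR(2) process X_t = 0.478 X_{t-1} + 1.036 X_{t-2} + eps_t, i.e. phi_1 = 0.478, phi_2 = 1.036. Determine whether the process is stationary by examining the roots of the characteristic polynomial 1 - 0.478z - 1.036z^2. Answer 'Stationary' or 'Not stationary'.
\text{Not stationary}

The AR(p) characteristic polynomial is P(z) = 1 - 0.478z - 1.036z^2.
Stationarity requires all roots to lie outside the unit circle, i.e. |z| > 1 for every root.
Set 1 + (-0.478) z + (-1.036) z^2 = 0, i.e. a z^2 + b z + c = 0 with a = -1.036, b = -0.478, c = 1.
Discriminant D = b^2 - 4ac = (-0.478)^2 - 4*(-1.036)*1 = 0.228484 - (-4.144) = 4.372484.
D >= 0, so the roots are real: z = (-b +/- sqrt(D)) / (2a) = (0.478 +/- 2.091049) / (-2.072).
  z_1 = (0.478 + 2.091049) / (-2.072) = -1.2399,   |z_1| = 1.2399.
  z_2 = (0.478 - 2.091049) / (-2.072) = 0.7785,   |z_2| = 0.7785.
Moduli of all roots: 1.2399, 0.7785.
All moduli strictly greater than 1? No.
Verdict: Not stationary.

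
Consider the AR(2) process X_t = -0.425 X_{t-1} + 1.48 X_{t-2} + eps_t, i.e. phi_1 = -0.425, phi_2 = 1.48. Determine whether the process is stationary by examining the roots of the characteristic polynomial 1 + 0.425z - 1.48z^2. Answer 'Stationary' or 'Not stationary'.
\text{Not stationary}

The AR(p) characteristic polynomial is P(z) = 1 + 0.425z - 1.48z^2.
Stationarity requires all roots to lie outside the unit circle, i.e. |z| > 1 for every root.
Set 1 + (0.425) z + (-1.48) z^2 = 0, i.e. a z^2 + b z + c = 0 with a = -1.48, b = 0.425, c = 1.
Discriminant D = b^2 - 4ac = (0.425)^2 - 4*(-1.48)*1 = 0.180625 - (-5.92) = 6.100625.
D >= 0, so the roots are real: z = (-b +/- sqrt(D)) / (2a) = (-0.425 +/- 2.469944) / (-2.96).
  z_1 = (-0.425 + 2.469944) / (-2.96) = -0.6909,   |z_1| = 0.6909.
  z_2 = (-0.425 - 2.469944) / (-2.96) = 0.978,   |z_2| = 0.978.
Moduli of all roots: 0.6909, 0.9780.
All moduli strictly greater than 1? No.
Verdict: Not stationary.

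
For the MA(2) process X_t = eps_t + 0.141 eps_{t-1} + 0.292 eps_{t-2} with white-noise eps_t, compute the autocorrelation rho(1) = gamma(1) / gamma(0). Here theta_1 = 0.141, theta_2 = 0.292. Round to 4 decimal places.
\rho(1) = 0.1648

For an MA(q) process with theta_0 = 1, the autocovariance is
  gamma(k) = sigma^2 * sum_{i=0..q-k} theta_i * theta_{i+k},
and rho(k) = gamma(k) / gamma(0). Sigma^2 cancels.
  numerator   = (1)*(0.141) + (0.141)*(0.292) = 0.182172.
  denominator = (1)^2 + (0.141)^2 + (0.292)^2 = 1.105145.
  rho(1) = 0.182172 / 1.105145 = 0.1648.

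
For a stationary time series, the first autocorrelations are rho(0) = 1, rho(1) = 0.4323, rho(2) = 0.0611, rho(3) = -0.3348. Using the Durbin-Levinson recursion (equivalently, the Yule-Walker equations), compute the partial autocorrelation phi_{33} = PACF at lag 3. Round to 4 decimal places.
\phi_{33} = -0.3760

The PACF at lag k is phi_{kk}, the last component of the solution
to the Yule-Walker system G_k phi = r_k where
  (G_k)_{ij} = rho(|i - j|), (r_k)_i = rho(i), i,j = 1..k.
Equivalently, Durbin-Levinson gives phi_{kk} iteratively:
  phi_{11} = rho(1)
  phi_{kk} = [rho(k) - sum_{j=1..k-1} phi_{k-1,j} rho(k-j)]
            / [1 - sum_{j=1..k-1} phi_{k-1,j} rho(j)],
  phi_{k,j} = phi_{k-1,j} - phi_{kk} phi_{k-1,k-j},  j = 1..k-1.
Step k = 1:
  phi_11 = rho(1) = 0.4323.
Step k = 2:
  phi_22 = [rho(2) - phi_11 rho(1)] / [1 - phi_11 rho(1)] = [0.0611 - (0.4323)(0.4323)] / [1 - (0.4323)(0.4323)]
         = -0.12578329 / 0.81311671 = -0.154693.
  Update: phi_21 = phi_11 - phi_22 phi_11 = 0.4323 - (-0.154693)(0.4323) = 0.499174.
Step k = 3:
  phi_33 = [rho(3) - phi_21 rho(2) - phi_22 rho(1)] / [1 - phi_21 rho(1) - phi_22 rho(2)]
    numerator   = -0.3348 - (0.499174)(0.0611) - (-0.154693)(0.4323) = -0.29842582
    denominator = 1 - (0.499174)(0.4323) - (-0.154693)(0.0611) = 0.79365894
  phi_33 = -0.29842582 / 0.79365894 = -0.376.
Therefore phi_{33} = -0.3760.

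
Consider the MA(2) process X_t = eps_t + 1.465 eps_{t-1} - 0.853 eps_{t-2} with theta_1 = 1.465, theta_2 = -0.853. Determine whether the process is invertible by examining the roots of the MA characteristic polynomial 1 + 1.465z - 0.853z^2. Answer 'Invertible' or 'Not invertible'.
\text{Not invertible}

The MA(q) characteristic polynomial is P(z) = 1 + 1.465z - 0.853z^2.
Invertibility requires all roots to lie outside the unit circle, i.e. |z| > 1 for every root.
Set 1 + (1.465) z + (-0.853) z^2 = 0, i.e. a z^2 + b z + c = 0 with a = -0.853, b = 1.465, c = 1.
Discriminant D = b^2 - 4ac = (1.465)^2 - 4*(-0.853)*1 = 2.146225 - (-3.412) = 5.558225.
D >= 0, so the roots are real: z = (-b +/- sqrt(D)) / (2a) = (-1.465 +/- 2.357589) / (-1.706).
  z_1 = (-1.465 + 2.357589) / (-1.706) = -0.5232,   |z_1| = 0.5232.
  z_2 = (-1.465 - 2.357589) / (-1.706) = 2.2407,   |z_2| = 2.2407.
Moduli of all roots: 0.5232, 2.2407.
All moduli strictly greater than 1? No.
Verdict: Not invertible.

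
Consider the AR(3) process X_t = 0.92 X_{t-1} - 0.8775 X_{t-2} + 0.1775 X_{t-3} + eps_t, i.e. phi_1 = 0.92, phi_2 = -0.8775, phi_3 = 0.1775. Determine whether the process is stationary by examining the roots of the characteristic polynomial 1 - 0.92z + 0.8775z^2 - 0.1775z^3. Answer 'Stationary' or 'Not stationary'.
\text{Stationary}

The AR(p) characteristic polynomial is P(z) = 1 - 0.92z + 0.8775z^2 - 0.1775z^3.
Stationarity requires all roots to lie outside the unit circle, i.e. |z| > 1 for every root.
Degree 3: look for a simple real root z0 first, then factor out (1 - z/z0) and solve the remaining quadratic.
Testing z0 = 4: P(4) = 1 + (-0.92)(4) + (0.8775)(4)^2 + (-0.1775)(4)^3
  = 1 + (-3.68) + (14.04) + (-11.36) = 0.  So z_0 = 4 is a root, |z_0| = 4.
Divide out the factor (1 - 0.25 z) = (1 - z/z0) (since 1/z0 = 0.25):
  P(z) = (1 - 0.25 z)(1 + (-0.67) z + (0.71) z^2)
  [check: z-coef -0.67 - (0.25) = -0.92; z^2-coef 0.71 - (0.25)(-0.67) = 0.8775; z^3-coef -(0.25)(0.71) = -0.1775.]
Remaining roots from the quadratic factor 1 + (-0.67) z + (0.71) z^2:
  Set 1 + (-0.67) z + (0.71) z^2 = 0, i.e. a z^2 + b z + c = 0 with a = 0.71, b = -0.67, c = 1.
  Discriminant D = b^2 - 4ac = (-0.67)^2 - 4*(0.71)*1 = 0.4489 - (2.84) = -2.3911.
  D < 0, so the roots are the complex-conjugate pair z = (-b +/- i sqrt(-D)) / (2a) = 0.4718 +/- 1.089i.
  For a conjugate pair |z|^2 = z * conj(z) = (product of roots) = c/a = 1/(0.71) = 1.408451, so |z| = sqrt(1.408451) = 1.1868 for both roots.
Moduli of all roots: 4.0000, 1.1868, 1.1868.
All moduli strictly greater than 1? Yes.
Verdict: Stationary.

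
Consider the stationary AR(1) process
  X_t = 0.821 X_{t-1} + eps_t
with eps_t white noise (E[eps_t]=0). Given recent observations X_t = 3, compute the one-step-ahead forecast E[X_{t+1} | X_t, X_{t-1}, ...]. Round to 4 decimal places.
E[X_{t+1} \mid \mathcal F_t] = 2.4630

For an AR(p) model X_t = c + sum_i phi_i X_{t-i} + eps_t, the
one-step-ahead conditional mean is
  E[X_{t+1} | X_t, ...] = c + sum_i phi_i X_{t+1-i}.
Substitute known values:
  E[X_{t+1} | ...] = (0.821) * (3)
                   = 2.4630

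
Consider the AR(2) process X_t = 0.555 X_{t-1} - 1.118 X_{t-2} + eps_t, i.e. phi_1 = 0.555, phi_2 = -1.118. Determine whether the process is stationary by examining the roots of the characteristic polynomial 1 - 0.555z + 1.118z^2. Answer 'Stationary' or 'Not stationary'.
\text{Not stationary}

The AR(p) characteristic polynomial is P(z) = 1 - 0.555z + 1.118z^2.
Stationarity requires all roots to lie outside the unit circle, i.e. |z| > 1 for every root.
Set 1 + (-0.555) z + (1.118) z^2 = 0, i.e. a z^2 + b z + c = 0 with a = 1.118, b = -0.555, c = 1.
Discriminant D = b^2 - 4ac = (-0.555)^2 - 4*(1.118)*1 = 0.308025 - (4.472) = -4.163975.
D < 0, so the roots are the complex-conjugate pair z = (-b +/- i sqrt(-D)) / (2a) = 0.2482 +/- 0.9126i.
For a conjugate pair |z|^2 = z * conj(z) = (product of roots) = c/a = 1/(1.118) = 0.894454, so |z| = sqrt(0.894454) = 0.9458 for both roots.
Moduli of all roots: 0.9458, 0.9458.
All moduli strictly greater than 1? No.
Verdict: Not stationary.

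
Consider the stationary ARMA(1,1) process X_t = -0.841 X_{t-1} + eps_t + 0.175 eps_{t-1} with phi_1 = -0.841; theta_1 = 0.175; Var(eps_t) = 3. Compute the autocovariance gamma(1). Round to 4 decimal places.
\gamma(1) = -5.8211

Multiply the model equation by X_{t-k} and take expectations. With theta_0 = psi_0 = 1 and psi_j the MA(infinity) weights, this gives
  gamma(k) - sum_i phi_i gamma(k-i) = c_k,
  c_k = sigma^2 * sum_{j=k..q} theta_j psi_{j-k}   (c_k = 0 for k > q),
using gamma(-m) = gamma(m).
psi-weights needed (psi_j = theta_j + sum_i phi_i psi_{j-i}):
  psi_1 = theta_1 + phi_1 = 0.175 + (-0.841) = -0.666
Right-hand sides:
  c_0 = sigma^2 (1 + theta_1 psi_1) = 3 * (1 + (0.175)(-0.666)) = 3 * 0.88345 = 2.65035
  c_1 = sigma^2 theta_1 = 3 * (0.175) = 0.525
  c_2 = 0
Equations for k = 0 and k = 1 (AR order 1):
  gamma(0) = phi_1 gamma(1) + c_0
  gamma(1) = phi_1 gamma(0) + c_1
Substituting the second into the first: gamma(0) (1 - phi_1^2) = c_0 + phi_1 c_1, so
  gamma(0) = (c_0 + phi_1 c_1) / (1 - phi_1^2) = (2.65035 + (-0.841)(0.525)) / (1 - (-0.841)^2) = 2.208825 / 0.292719 = 7.545889.
  gamma(1) = phi_1 gamma(0) + c_1 = (-0.841)(7.545889) + (0.525) = -5.821092.
Therefore gamma(1) = -5.8211 (to 4 decimal places).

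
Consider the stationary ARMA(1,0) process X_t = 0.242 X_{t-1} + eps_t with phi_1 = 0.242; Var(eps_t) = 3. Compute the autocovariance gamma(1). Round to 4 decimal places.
\gamma(1) = 0.7712

Multiply the model equation by X_{t-k} and take expectations. With theta_0 = psi_0 = 1 and psi_j the MA(infinity) weights, this gives
  gamma(k) - sum_i phi_i gamma(k-i) = c_k,
  c_k = sigma^2 * sum_{j=k..q} theta_j psi_{j-k}   (c_k = 0 for k > q),
using gamma(-m) = gamma(m).
Pure AR (q = 0): c_0 = sigma^2 = 3, c_k = 0 for k >= 1.
Equations for k = 0 and k = 1 (AR order 1):
  gamma(0) = phi_1 gamma(1) + c_0
  gamma(1) = phi_1 gamma(0) + c_1
Substituting the second into the first: gamma(0) (1 - phi_1^2) = c_0 + phi_1 c_1, so
  gamma(0) = c_0 / (1 - phi_1^2) = 3 / (1 - (0.242)^2) = 3 / 0.941436 = 3.186621.
  gamma(1) = phi_1 gamma(0) = (0.242)(3.186621) = 0.771162.
Therefore gamma(1) = 0.7712 (to 4 decimal places).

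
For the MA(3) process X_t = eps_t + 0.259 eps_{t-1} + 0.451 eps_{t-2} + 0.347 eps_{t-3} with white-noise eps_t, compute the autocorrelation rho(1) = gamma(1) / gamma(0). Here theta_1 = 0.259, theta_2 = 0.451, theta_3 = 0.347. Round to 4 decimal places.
\rho(1) = 0.3827

For an MA(q) process with theta_0 = 1, the autocovariance is
  gamma(k) = sigma^2 * sum_{i=0..q-k} theta_i * theta_{i+k},
and rho(k) = gamma(k) / gamma(0). Sigma^2 cancels.
  numerator   = (1)*(0.259) + (0.259)*(0.451) + (0.451)*(0.347) = 0.532306.
  denominator = (1)^2 + (0.259)^2 + (0.451)^2 + (0.347)^2 = 1.390891.
  rho(1) = 0.532306 / 1.390891 = 0.3827.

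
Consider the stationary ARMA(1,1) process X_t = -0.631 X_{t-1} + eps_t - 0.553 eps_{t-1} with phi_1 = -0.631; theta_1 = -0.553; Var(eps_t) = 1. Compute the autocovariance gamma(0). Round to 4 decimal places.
\gamma(0) = 3.3293

Multiply the model equation by X_{t-k} and take expectations. With theta_0 = psi_0 = 1 and psi_j the MA(infinity) weights, this gives
  gamma(k) - sum_i phi_i gamma(k-i) = c_k,
  c_k = sigma^2 * sum_{j=k..q} theta_j psi_{j-k}   (c_k = 0 for k > q),
using gamma(-m) = gamma(m).
psi-weights needed (psi_j = theta_j + sum_i phi_i psi_{j-i}):
  psi_1 = theta_1 + phi_1 = -0.553 + (-0.631) = -1.184
Right-hand sides:
  c_0 = sigma^2 (1 + theta_1 psi_1) = 1 * (1 + (-0.553)(-1.184)) = 1 * 1.654752 = 1.654752
  c_1 = sigma^2 theta_1 = 1 * (-0.553) = -0.553
  c_2 = 0
Equations for k = 0 and k = 1 (AR order 1):
  gamma(0) = phi_1 gamma(1) + c_0
  gamma(1) = phi_1 gamma(0) + c_1
Substituting the second into the first: gamma(0) (1 - phi_1^2) = c_0 + phi_1 c_1, so
  gamma(0) = (c_0 + phi_1 c_1) / (1 - phi_1^2) = (1.654752 + (-0.631)(-0.553)) / (1 - (-0.631)^2) = 2.003695 / 0.601839 = 3.329287.
Therefore gamma(0) = 3.3293 (to 4 decimal places).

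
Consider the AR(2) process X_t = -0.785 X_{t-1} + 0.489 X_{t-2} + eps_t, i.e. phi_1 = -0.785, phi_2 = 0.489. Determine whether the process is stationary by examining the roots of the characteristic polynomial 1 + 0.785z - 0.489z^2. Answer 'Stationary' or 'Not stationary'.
\text{Not stationary}

The AR(p) characteristic polynomial is P(z) = 1 + 0.785z - 0.489z^2.
Stationarity requires all roots to lie outside the unit circle, i.e. |z| > 1 for every root.
Set 1 + (0.785) z + (-0.489) z^2 = 0, i.e. a z^2 + b z + c = 0 with a = -0.489, b = 0.785, c = 1.
Discriminant D = b^2 - 4ac = (0.785)^2 - 4*(-0.489)*1 = 0.616225 - (-1.956) = 2.572225.
D >= 0, so the roots are real: z = (-b +/- sqrt(D)) / (2a) = (-0.785 +/- 1.603816) / (-0.978).
  z_1 = (-0.785 + 1.603816) / (-0.978) = -0.8372,   |z_1| = 0.8372.
  z_2 = (-0.785 - 1.603816) / (-0.978) = 2.4426,   |z_2| = 2.4426.
Moduli of all roots: 0.8372, 2.4426.
All moduli strictly greater than 1? No.
Verdict: Not stationary.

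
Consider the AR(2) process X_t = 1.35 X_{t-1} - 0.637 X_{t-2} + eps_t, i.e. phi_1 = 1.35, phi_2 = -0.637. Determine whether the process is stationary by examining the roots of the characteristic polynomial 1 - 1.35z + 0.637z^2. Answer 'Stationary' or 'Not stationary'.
\text{Stationary}

The AR(p) characteristic polynomial is P(z) = 1 - 1.35z + 0.637z^2.
Stationarity requires all roots to lie outside the unit circle, i.e. |z| > 1 for every root.
Set 1 + (-1.35) z + (0.637) z^2 = 0, i.e. a z^2 + b z + c = 0 with a = 0.637, b = -1.35, c = 1.
Discriminant D = b^2 - 4ac = (-1.35)^2 - 4*(0.637)*1 = 1.8225 - (2.548) = -0.7255.
D < 0, so the roots are the complex-conjugate pair z = (-b +/- i sqrt(-D)) / (2a) = 1.0597 +/- 0.6686i.
For a conjugate pair |z|^2 = z * conj(z) = (product of roots) = c/a = 1/(0.637) = 1.569859, so |z| = sqrt(1.569859) = 1.2529 for both roots.
Moduli of all roots: 1.2529, 1.2529.
All moduli strictly greater than 1? Yes.
Verdict: Stationary.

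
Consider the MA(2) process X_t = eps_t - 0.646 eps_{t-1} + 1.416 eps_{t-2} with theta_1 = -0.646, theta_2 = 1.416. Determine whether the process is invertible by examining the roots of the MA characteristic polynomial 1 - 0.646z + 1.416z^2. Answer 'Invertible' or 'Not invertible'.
\text{Not invertible}

The MA(q) characteristic polynomial is P(z) = 1 - 0.646z + 1.416z^2.
Invertibility requires all roots to lie outside the unit circle, i.e. |z| > 1 for every root.
Set 1 + (-0.646) z + (1.416) z^2 = 0, i.e. a z^2 + b z + c = 0 with a = 1.416, b = -0.646, c = 1.
Discriminant D = b^2 - 4ac = (-0.646)^2 - 4*(1.416)*1 = 0.417316 - (5.664) = -5.246684.
D < 0, so the roots are the complex-conjugate pair z = (-b +/- i sqrt(-D)) / (2a) = 0.2281 +/- 0.8088i.
For a conjugate pair |z|^2 = z * conj(z) = (product of roots) = c/a = 1/(1.416) = 0.706215, so |z| = sqrt(0.706215) = 0.8404 for both roots.
Moduli of all roots: 0.8404, 0.8404.
All moduli strictly greater than 1? No.
Verdict: Not invertible.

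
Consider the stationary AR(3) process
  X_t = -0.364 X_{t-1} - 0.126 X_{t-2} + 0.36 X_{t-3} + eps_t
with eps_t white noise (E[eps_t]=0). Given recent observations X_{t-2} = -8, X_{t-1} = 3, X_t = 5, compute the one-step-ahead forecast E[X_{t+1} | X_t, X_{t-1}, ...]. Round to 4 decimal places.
E[X_{t+1} \mid \mathcal F_t] = -5.0780

For an AR(p) model X_t = c + sum_i phi_i X_{t-i} + eps_t, the
one-step-ahead conditional mean is
  E[X_{t+1} | X_t, ...] = c + sum_i phi_i X_{t+1-i}.
Substitute known values:
  E[X_{t+1} | ...] = (-0.364) * (5) + (-0.126) * (3) + (0.36) * (-8)
                   = -5.0780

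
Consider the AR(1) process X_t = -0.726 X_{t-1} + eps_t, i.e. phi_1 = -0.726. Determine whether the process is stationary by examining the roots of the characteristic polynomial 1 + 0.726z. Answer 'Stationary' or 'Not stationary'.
\text{Stationary}

The AR(p) characteristic polynomial is P(z) = 1 + 0.726z.
Stationarity requires all roots to lie outside the unit circle, i.e. |z| > 1 for every root.
This is linear in z: 1 + (0.726) z = 0  =>  z = -1/(0.726) = -1.37741,  |z| = 1.37741.
Moduli of all roots: 1.3774.
All moduli strictly greater than 1? Yes.
Verdict: Stationary.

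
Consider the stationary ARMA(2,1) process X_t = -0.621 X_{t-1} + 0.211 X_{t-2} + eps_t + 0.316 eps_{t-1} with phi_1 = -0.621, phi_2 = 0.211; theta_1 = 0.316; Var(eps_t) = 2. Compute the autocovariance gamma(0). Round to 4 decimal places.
\gamma(0) = 3.3139

Multiply the model equation by X_{t-k} and take expectations. With theta_0 = psi_0 = 1 and psi_j the MA(infinity) weights, this gives
  gamma(k) - sum_i phi_i gamma(k-i) = c_k,
  c_k = sigma^2 * sum_{j=k..q} theta_j psi_{j-k}   (c_k = 0 for k > q),
using gamma(-m) = gamma(m).
psi-weights needed (psi_j = theta_j + sum_i phi_i psi_{j-i}):
  psi_1 = theta_1 + phi_1 = 0.316 + (-0.621) = -0.305
Right-hand sides:
  c_0 = sigma^2 (1 + theta_1 psi_1) = 2 * (1 + (0.316)(-0.305)) = 2 * 0.90362 = 1.80724
  c_1 = sigma^2 theta_1 = 2 * (0.316) = 0.632
  c_2 = 0
Equations for k = 0, 1, 2 (AR order 2, c_2 = 0):
  (E0) gamma(0) = phi_1 gamma(1) + phi_2 gamma(2) + c_0
  (E1) gamma(1) = phi_1 gamma(0) + phi_2 gamma(1) + c_1
  (E2) gamma(2) = phi_1 gamma(1) + phi_2 gamma(0)
From (E1): gamma(1) = A gamma(0) + B with
  A = phi_1 / (1 - phi_2) = -0.621 / 0.789 = -0.787072,   B = c_1 / (1 - phi_2) = 0.632 / 0.789 = 0.801014.
Insert (E2) into (E0): gamma(0) (1 - phi_2^2) = phi_1 (1 + phi_2) gamma(1) + c_0.
  phi_1 (1 + phi_2) = (-0.621)(1.211) = -0.752031,   1 - phi_2^2 = 0.955479.
Replace gamma(1) by A gamma(0) + B and collect gamma(0):
  gamma(0) [0.955479 - (-0.752031)(-0.787072)] = (-0.752031)(0.801014) + 1.80724
  gamma(0) * 0.363576 = 1.204853
  gamma(0) = 1.204853 / 0.363576 = 3.313892.
Therefore gamma(0) = 3.3139 (to 4 decimal places).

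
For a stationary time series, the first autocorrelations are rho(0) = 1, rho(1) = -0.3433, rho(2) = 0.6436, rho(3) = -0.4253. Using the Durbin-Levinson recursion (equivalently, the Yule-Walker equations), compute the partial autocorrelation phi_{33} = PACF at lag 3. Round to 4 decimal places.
\phi_{33} = -0.2311

The PACF at lag k is phi_{kk}, the last component of the solution
to the Yule-Walker system G_k phi = r_k where
  (G_k)_{ij} = rho(|i - j|), (r_k)_i = rho(i), i,j = 1..k.
Equivalently, Durbin-Levinson gives phi_{kk} iteratively:
  phi_{11} = rho(1)
  phi_{kk} = [rho(k) - sum_{j=1..k-1} phi_{k-1,j} rho(k-j)]
            / [1 - sum_{j=1..k-1} phi_{k-1,j} rho(j)],
  phi_{k,j} = phi_{k-1,j} - phi_{kk} phi_{k-1,k-j},  j = 1..k-1.
Step k = 1:
  phi_11 = rho(1) = -0.3433.
Step k = 2:
  phi_22 = [rho(2) - phi_11 rho(1)] / [1 - phi_11 rho(1)] = [0.6436 - (-0.3433)(-0.3433)] / [1 - (-0.3433)(-0.3433)]
         = 0.52574511 / 0.88214511 = 0.595985.
  Update: phi_21 = phi_11 - phi_22 phi_11 = -0.3433 - (0.595985)(-0.3433) = -0.138698.
Step k = 3:
  phi_33 = [rho(3) - phi_21 rho(2) - phi_22 rho(1)] / [1 - phi_21 rho(1) - phi_22 rho(2)]
    numerator   = -0.4253 - (-0.138698)(0.6436) - (0.595985)(-0.3433) = -0.13143211
    denominator = 1 - (-0.138698)(-0.3433) - (0.595985)(0.6436) = 0.568809
  phi_33 = -0.13143211 / 0.568809 = -0.2311.
Therefore phi_{33} = -0.2311.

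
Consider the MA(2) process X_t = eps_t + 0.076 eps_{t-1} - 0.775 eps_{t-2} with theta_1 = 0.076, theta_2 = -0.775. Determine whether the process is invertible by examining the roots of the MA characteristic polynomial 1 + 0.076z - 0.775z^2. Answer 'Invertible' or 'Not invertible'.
\text{Invertible}

The MA(q) characteristic polynomial is P(z) = 1 + 0.076z - 0.775z^2.
Invertibility requires all roots to lie outside the unit circle, i.e. |z| > 1 for every root.
Set 1 + (0.076) z + (-0.775) z^2 = 0, i.e. a z^2 + b z + c = 0 with a = -0.775, b = 0.076, c = 1.
Discriminant D = b^2 - 4ac = (0.076)^2 - 4*(-0.775)*1 = 0.005776 - (-3.1) = 3.105776.
D >= 0, so the roots are real: z = (-b +/- sqrt(D)) / (2a) = (-0.076 +/- 1.762321) / (-1.55).
  z_1 = (-0.076 + 1.762321) / (-1.55) = -1.0879,   |z_1| = 1.0879.
  z_2 = (-0.076 - 1.762321) / (-1.55) = 1.186,   |z_2| = 1.186.
Moduli of all roots: 1.0879, 1.1860.
All moduli strictly greater than 1? Yes.
Verdict: Invertible.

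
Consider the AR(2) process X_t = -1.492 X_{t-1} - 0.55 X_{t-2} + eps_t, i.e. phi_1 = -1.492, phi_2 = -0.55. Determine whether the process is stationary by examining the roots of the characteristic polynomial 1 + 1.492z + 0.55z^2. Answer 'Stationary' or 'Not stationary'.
\text{Stationary}

The AR(p) characteristic polynomial is P(z) = 1 + 1.492z + 0.55z^2.
Stationarity requires all roots to lie outside the unit circle, i.e. |z| > 1 for every root.
Set 1 + (1.492) z + (0.55) z^2 = 0, i.e. a z^2 + b z + c = 0 with a = 0.55, b = 1.492, c = 1.
Discriminant D = b^2 - 4ac = (1.492)^2 - 4*(0.55)*1 = 2.226064 - (2.2) = 0.026064.
D >= 0, so the roots are real: z = (-b +/- sqrt(D)) / (2a) = (-1.492 +/- 0.161443) / (1.1).
  z_1 = (-1.492 + 0.161443) / (1.1) = -1.2096,   |z_1| = 1.2096.
  z_2 = (-1.492 - 0.161443) / (1.1) = -1.5031,   |z_2| = 1.5031.
Moduli of all roots: 1.2096, 1.5031.
All moduli strictly greater than 1? Yes.
Verdict: Stationary.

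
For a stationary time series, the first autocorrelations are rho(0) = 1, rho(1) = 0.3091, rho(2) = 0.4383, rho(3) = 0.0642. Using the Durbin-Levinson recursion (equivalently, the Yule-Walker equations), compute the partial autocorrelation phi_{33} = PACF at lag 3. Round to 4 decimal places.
\phi_{33} = -0.1770

The PACF at lag k is phi_{kk}, the last component of the solution
to the Yule-Walker system G_k phi = r_k where
  (G_k)_{ij} = rho(|i - j|), (r_k)_i = rho(i), i,j = 1..k.
Equivalently, Durbin-Levinson gives phi_{kk} iteratively:
  phi_{11} = rho(1)
  phi_{kk} = [rho(k) - sum_{j=1..k-1} phi_{k-1,j} rho(k-j)]
            / [1 - sum_{j=1..k-1} phi_{k-1,j} rho(j)],
  phi_{k,j} = phi_{k-1,j} - phi_{kk} phi_{k-1,k-j},  j = 1..k-1.
Step k = 1:
  phi_11 = rho(1) = 0.3091.
Step k = 2:
  phi_22 = [rho(2) - phi_11 rho(1)] / [1 - phi_11 rho(1)] = [0.4383 - (0.3091)(0.3091)] / [1 - (0.3091)(0.3091)]
         = 0.34275719 / 0.90445719 = 0.378965.
  Update: phi_21 = phi_11 - phi_22 phi_11 = 0.3091 - (0.378965)(0.3091) = 0.191962.
Step k = 3:
  phi_33 = [rho(3) - phi_21 rho(2) - phi_22 rho(1)] / [1 - phi_21 rho(1) - phi_22 rho(2)]
    numerator   = 0.0642 - (0.191962)(0.4383) - (0.378965)(0.3091) = -0.13707491
    denominator = 1 - (0.191962)(0.3091) - (0.378965)(0.4383) = 0.77456437
  phi_33 = -0.13707491 / 0.77456437 = -0.177.
Therefore phi_{33} = -0.1770.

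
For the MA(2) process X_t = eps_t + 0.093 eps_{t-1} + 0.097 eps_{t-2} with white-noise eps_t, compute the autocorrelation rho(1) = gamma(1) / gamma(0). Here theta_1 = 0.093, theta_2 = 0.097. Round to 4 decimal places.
\rho(1) = 0.1002

For an MA(q) process with theta_0 = 1, the autocovariance is
  gamma(k) = sigma^2 * sum_{i=0..q-k} theta_i * theta_{i+k},
and rho(k) = gamma(k) / gamma(0). Sigma^2 cancels.
  numerator   = (1)*(0.093) + (0.093)*(0.097) = 0.102021.
  denominator = (1)^2 + (0.093)^2 + (0.097)^2 = 1.018058.
  rho(1) = 0.102021 / 1.018058 = 0.1002.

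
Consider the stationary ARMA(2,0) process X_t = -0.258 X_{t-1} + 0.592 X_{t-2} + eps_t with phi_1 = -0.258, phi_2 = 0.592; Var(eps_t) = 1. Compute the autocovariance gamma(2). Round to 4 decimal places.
\gamma(2) = 1.9372

Multiply the model equation by X_{t-k} and take expectations. With theta_0 = psi_0 = 1 and psi_j the MA(infinity) weights, this gives
  gamma(k) - sum_i phi_i gamma(k-i) = c_k,
  c_k = sigma^2 * sum_{j=k..q} theta_j psi_{j-k}   (c_k = 0 for k > q),
using gamma(-m) = gamma(m).
Pure AR (q = 0): c_0 = sigma^2 = 1, c_k = 0 for k >= 1.
Equations for k = 0, 1, 2 (AR order 2, c_2 = 0):
  (E0) gamma(0) = phi_1 gamma(1) + phi_2 gamma(2) + c_0
  (E1) gamma(1) = phi_1 gamma(0) + phi_2 gamma(1) + c_1
  (E2) gamma(2) = phi_1 gamma(1) + phi_2 gamma(0)
From (E1): gamma(1) = A gamma(0) + B with
  A = phi_1 / (1 - phi_2) = -0.258 / 0.408 = -0.632353,   B = c_1 / (1 - phi_2) = 0 / 0.408 = 0.
Insert (E2) into (E0): gamma(0) (1 - phi_2^2) = phi_1 (1 + phi_2) gamma(1) + c_0.
  phi_1 (1 + phi_2) = (-0.258)(1.592) = -0.410736,   1 - phi_2^2 = 0.649536.
Replace gamma(1) by A gamma(0) + B and collect gamma(0):
  gamma(0) [0.649536 - (-0.410736)(-0.632353)] = c_0 = 1
  gamma(0) * 0.389806 = 1
  gamma(0) = 1 / 0.389806 = 2.565379.
  gamma(1) = A gamma(0) = (-0.632353)(2.565379) = -1.622225.
  gamma(2) = phi_1 gamma(1) + phi_2 gamma(0) = (-0.258)(-1.622225) + (0.592)(2.565379) = 1.937239.
Therefore gamma(2) = 1.9372 (to 4 decimal places).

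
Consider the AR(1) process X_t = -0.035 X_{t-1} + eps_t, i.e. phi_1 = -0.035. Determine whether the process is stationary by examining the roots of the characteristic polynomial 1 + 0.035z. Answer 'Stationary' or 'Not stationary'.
\text{Stationary}

The AR(p) characteristic polynomial is P(z) = 1 + 0.035z.
Stationarity requires all roots to lie outside the unit circle, i.e. |z| > 1 for every root.
This is linear in z: 1 + (0.035) z = 0  =>  z = -1/(0.035) = -28.571429,  |z| = 28.571429.
Moduli of all roots: 28.5714.
All moduli strictly greater than 1? Yes.
Verdict: Stationary.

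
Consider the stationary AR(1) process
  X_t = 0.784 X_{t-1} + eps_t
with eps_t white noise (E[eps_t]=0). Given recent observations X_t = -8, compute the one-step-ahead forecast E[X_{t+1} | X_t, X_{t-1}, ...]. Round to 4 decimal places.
E[X_{t+1} \mid \mathcal F_t] = -6.2720

For an AR(p) model X_t = c + sum_i phi_i X_{t-i} + eps_t, the
one-step-ahead conditional mean is
  E[X_{t+1} | X_t, ...] = c + sum_i phi_i X_{t+1-i}.
Substitute known values:
  E[X_{t+1} | ...] = (0.784) * (-8)
                   = -6.2720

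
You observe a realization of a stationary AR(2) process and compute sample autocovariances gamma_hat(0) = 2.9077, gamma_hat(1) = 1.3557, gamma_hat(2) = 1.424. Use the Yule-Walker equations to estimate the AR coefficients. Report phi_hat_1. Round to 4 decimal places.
\hat\phi_{1} = 0.3040

The Yule-Walker equations for an AR(p) process read, in matrix form,
  Gamma_p phi = r_p,   with   (Gamma_p)_{ij} = gamma(|i - j|),
                       (r_p)_i = gamma(i),   i,j = 1..p.
Substitute the sample gammas (Toeplitz matrix and right-hand side of size 2):
  Gamma_p = [[2.9077, 1.3557], [1.3557, 2.9077]]
  r_p     = [1.3557, 1.424]
Written out:
  2.9077 phi_1 + 1.3557 phi_2 = 1.3557
  1.3557 phi_1 + 2.9077 phi_2 = 1.424
Solve by Cramer's rule:
  det = gamma(0)^2 - gamma(1)^2 = (2.9077)^2 - (1.3557)^2 = 8.45471929 - 1.83792249 = 6.6167968
  phi_hat_1 = [gamma(1) gamma(0) - gamma(1) gamma(2)] / det = [(1.3557)(2.9077) - (1.3557)(1.424)] / 6.6167968 = 2.01145209 / 6.6167968 = 0.304
  phi_hat_2 = [gamma(0) gamma(2) - gamma(1)^2] / det = [(2.9077)(1.424) - (1.3557)^2] / 6.6167968 = 2.30264231 / 6.6167968 = 0.348
So phi_hat = [0.3040, 0.3480].
Therefore phi_hat_1 = 0.3040.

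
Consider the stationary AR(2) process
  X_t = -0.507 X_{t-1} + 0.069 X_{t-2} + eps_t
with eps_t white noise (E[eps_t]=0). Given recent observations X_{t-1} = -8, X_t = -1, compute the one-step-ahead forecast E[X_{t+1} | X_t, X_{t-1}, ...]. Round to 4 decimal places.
E[X_{t+1} \mid \mathcal F_t] = -0.0450

For an AR(p) model X_t = c + sum_i phi_i X_{t-i} + eps_t, the
one-step-ahead conditional mean is
  E[X_{t+1} | X_t, ...] = c + sum_i phi_i X_{t+1-i}.
Substitute known values:
  E[X_{t+1} | ...] = (-0.507) * (-1) + (0.069) * (-8)
                   = -0.0450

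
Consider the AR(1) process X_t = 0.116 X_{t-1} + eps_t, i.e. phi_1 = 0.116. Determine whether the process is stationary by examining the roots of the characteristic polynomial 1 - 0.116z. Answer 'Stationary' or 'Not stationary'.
\text{Stationary}

The AR(p) characteristic polynomial is P(z) = 1 - 0.116z.
Stationarity requires all roots to lie outside the unit circle, i.e. |z| > 1 for every root.
This is linear in z: 1 + (-0.116) z = 0  =>  z = -1/(-0.116) = 8.62069,  |z| = 8.62069.
Moduli of all roots: 8.6207.
All moduli strictly greater than 1? Yes.
Verdict: Stationary.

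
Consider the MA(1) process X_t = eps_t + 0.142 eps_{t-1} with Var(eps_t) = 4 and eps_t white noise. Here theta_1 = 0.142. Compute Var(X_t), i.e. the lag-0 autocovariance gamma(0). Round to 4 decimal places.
\gamma(0) = 4.0807

For an MA(q) process X_t = eps_t + sum_i theta_i eps_{t-i} with
Var(eps_t) = sigma^2, the variance is
  gamma(0) = sigma^2 * (1 + sum_i theta_i^2).
  sum_i theta_i^2 = (0.142)^2 = 0.020164.
  gamma(0) = 4 * (1 + 0.020164) = 4 * 1.020164 = 4.080656, which rounds to 4.0807.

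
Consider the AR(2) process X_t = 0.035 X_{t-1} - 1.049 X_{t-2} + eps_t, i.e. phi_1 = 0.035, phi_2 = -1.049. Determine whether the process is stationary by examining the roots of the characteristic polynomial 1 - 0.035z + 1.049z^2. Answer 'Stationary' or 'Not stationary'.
\text{Not stationary}

The AR(p) characteristic polynomial is P(z) = 1 - 0.035z + 1.049z^2.
Stationarity requires all roots to lie outside the unit circle, i.e. |z| > 1 for every root.
Set 1 + (-0.035) z + (1.049) z^2 = 0, i.e. a z^2 + b z + c = 0 with a = 1.049, b = -0.035, c = 1.
Discriminant D = b^2 - 4ac = (-0.035)^2 - 4*(1.049)*1 = 0.001225 - (4.196) = -4.194775.
D < 0, so the roots are the complex-conjugate pair z = (-b +/- i sqrt(-D)) / (2a) = 0.0167 +/- 0.9762i.
For a conjugate pair |z|^2 = z * conj(z) = (product of roots) = c/a = 1/(1.049) = 0.953289, so |z| = sqrt(0.953289) = 0.9764 for both roots.
Moduli of all roots: 0.9764, 0.9764.
All moduli strictly greater than 1? No.
Verdict: Not stationary.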